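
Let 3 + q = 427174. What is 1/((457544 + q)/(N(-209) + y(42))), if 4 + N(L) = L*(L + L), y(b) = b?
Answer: 17480/176943 ≈ 0.098789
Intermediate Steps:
q = 427171 (q = -3 + 427174 = 427171)
N(L) = -4 + 2*L**2 (N(L) = -4 + L*(L + L) = -4 + L*(2*L) = -4 + 2*L**2)
1/((457544 + q)/(N(-209) + y(42))) = 1/((457544 + 427171)/((-4 + 2*(-209)**2) + 42)) = 1/(884715/((-4 + 2*43681) + 42)) = 1/(884715/((-4 + 87362) + 42)) = 1/(884715/(87358 + 42)) = 1/(884715/87400) = 1/(884715*(1/87400)) = 1/(176943/17480) = 17480/176943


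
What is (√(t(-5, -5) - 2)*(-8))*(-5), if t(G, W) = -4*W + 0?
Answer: 120*√2 ≈ 169.71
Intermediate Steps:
t(G, W) = -4*W
(√(t(-5, -5) - 2)*(-8))*(-5) = (√(-4*(-5) - 2)*(-8))*(-5) = (√(20 - 2)*(-8))*(-5) = (√18*(-8))*(-5) = ((3*√2)*(-8))*(-5) = -24*√2*(-5) = 120*√2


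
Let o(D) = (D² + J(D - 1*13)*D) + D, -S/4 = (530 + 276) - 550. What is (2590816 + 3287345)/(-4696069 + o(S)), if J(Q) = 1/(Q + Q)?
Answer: -2031884319/1261170539 ≈ -1.6111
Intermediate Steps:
S = -1024 (S = -4*((530 + 276) - 550) = -4*(806 - 550) = -4*256 = -1024)
J(Q) = 1/(2*Q)
o(D) = D + D² + D/(2*(-13 + D)) (o(D) = (D² + (1/(2*(D - 1*13)))*D) + D = (D² + (1/(2*(D - 13)))*D) + D = (D² + (1/(2*(-13 + D)))*D) + D = (D² + D/(2*(-13 + D))) + D = D + D² + D/(2*(-13 + D)))
(2590816 + 3287345)/(-4696069 + o(S)) = (2590816 + 3287345)/(-4696069 + (½)*(-1024)*(1 + 2*(1 - 1024)*(-13 - 1024))/(-13 - 1024)) = 5878161/(-4696069 + (½)*(-1024)*(1 + 2*(-1023)*(-1037))/(-1037)) = 5878161/(-4696069 + (½)*(-1024)*(-1/1037)*(1 + 2121702)) = 5878161/(-4696069 + (½)*(-1024)*(-1/1037)*2121703) = 5878161/(-4696069 + 1086311936/1037) = 5878161/(-3783511617/1037) = 5878161*(-1037/3783511617) = -2031884319/1261170539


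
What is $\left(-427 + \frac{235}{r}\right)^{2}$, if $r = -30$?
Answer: $\frac{6806881}{36} \approx 1.8908 \cdot 10^{5}$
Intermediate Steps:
$\left(-427 + \frac{235}{r}\right)^{2} = \left(-427 + \frac{235}{-30}\right)^{2} = \left(-427 + 235 \left(- \frac{1}{30}\right)\right)^{2} = \left(-427 - \frac{47}{6}\right)^{2} = \left(- \frac{2609}{6}\right)^{2} = \frac{6806881}{36}$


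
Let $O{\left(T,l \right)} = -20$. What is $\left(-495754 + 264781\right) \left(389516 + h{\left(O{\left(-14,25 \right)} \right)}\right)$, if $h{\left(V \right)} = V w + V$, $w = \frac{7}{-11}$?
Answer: $- \frac{989625991908}{11} \approx -8.9966 \cdot 10^{10}$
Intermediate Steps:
$w = - \frac{7}{11}$ ($w = 7 \left(- \frac{1}{11}\right) = - \frac{7}{11} \approx -0.63636$)
$h{\left(V \right)} = \frac{4 V}{11}$ ($h{\left(V \right)} = V \left(- \frac{7}{11}\right) + V = - \frac{7 V}{11} + V = \frac{4 V}{11}$)
$\left(-495754 + 264781\right) \left(389516 + h{\left(O{\left(-14,25 \right)} \right)}\right) = \left(-495754 + 264781\right) \left(389516 + \frac{4}{11} \left(-20\right)\right) = - 230973 \left(389516 - \frac{80}{11}\right) = \left(-230973\right) \frac{4284596}{11} = - \frac{989625991908}{11}$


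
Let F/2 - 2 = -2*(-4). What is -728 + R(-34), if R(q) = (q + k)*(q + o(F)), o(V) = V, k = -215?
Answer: 2758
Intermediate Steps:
F = 20 (F = 4 + 2*(-2*(-4)) = 4 + 2*8 = 4 + 16 = 20)
R(q) = (-215 + q)*(20 + q) (R(q) = (q - 215)*(q + 20) = (-215 + q)*(20 + q))
-728 + R(-34) = -728 + (-4300 + (-34)**2 - 195*(-34)) = -728 + (-4300 + 1156 + 6630) = -728 + 3486 = 2758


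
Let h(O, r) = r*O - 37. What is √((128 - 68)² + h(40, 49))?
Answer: √5523 ≈ 74.317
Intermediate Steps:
h(O, r) = -37 + O*r (h(O, r) = O*r - 37 = -37 + O*r)
√((128 - 68)² + h(40, 49)) = √((128 - 68)² + (-37 + 40*49)) = √(60² + (-37 + 1960)) = √(3600 + 1923) = √5523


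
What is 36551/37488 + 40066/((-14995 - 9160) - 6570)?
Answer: -378964733/1151818800 ≈ -0.32901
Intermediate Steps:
36551/37488 + 40066/((-14995 - 9160) - 6570) = 36551*(1/37488) + 40066/(-24155 - 6570) = 36551/37488 + 40066/(-30725) = 36551/37488 + 40066*(-1/30725) = 36551/37488 - 40066/30725 = -378964733/1151818800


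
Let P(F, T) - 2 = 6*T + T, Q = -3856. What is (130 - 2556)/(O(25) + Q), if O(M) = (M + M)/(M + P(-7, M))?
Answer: 245026/389431 ≈ 0.62919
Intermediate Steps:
P(F, T) = 2 + 7*T (P(F, T) = 2 + (6*T + T) = 2 + 7*T)
O(M) = 2*M/(2 + 8*M) (O(M) = (M + M)/(M + (2 + 7*M)) = (2*M)/(2 + 8*M) = 2*M/(2 + 8*M))
(130 - 2556)/(O(25) + Q) = (130 - 2556)/(25/(1 + 4*25) - 3856) = -2426/(25/(1 + 100) - 3856) = -2426/(25/101 - 3856) = -2426/(-389431/101) = -2426*(-101/389431) = 245026/389431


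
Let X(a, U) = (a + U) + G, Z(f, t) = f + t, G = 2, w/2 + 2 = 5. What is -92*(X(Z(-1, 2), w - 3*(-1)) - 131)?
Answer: 10948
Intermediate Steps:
w = 6 (w = -4 + 2*5 = -4 + 10 = 6)
X(a, U) = 2 + U + a (X(a, U) = (a + U) + 2 = (U + a) + 2 = 2 + U + a)
-92*(X(Z(-1, 2), w - 3*(-1)) - 131) = -92*((2 + (6 - 3*(-1)) + (-1 + 2)) - 131) = -92*((2 + (6 + 3) + 1) - 131) = -92*((2 + 9 + 1) - 131) = -92*(12 - 131) = -92*(-119) = 10948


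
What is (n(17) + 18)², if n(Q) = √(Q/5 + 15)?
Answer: 1712/5 + 72*√115/5 ≈ 496.82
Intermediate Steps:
n(Q) = √(15 + Q/5) (n(Q) = √(Q*(⅕) + 15) = √(Q/5 + 15) = √(15 + Q/5))
(n(17) + 18)² = (√(375 + 5*17)/5 + 18)² = (√(375 + 85)/5 + 18)² = (√460/5 + 18)² = ((2*√115)/5 + 18)² = (2*√115/5 + 18)² = (18 + 2*√115/5)²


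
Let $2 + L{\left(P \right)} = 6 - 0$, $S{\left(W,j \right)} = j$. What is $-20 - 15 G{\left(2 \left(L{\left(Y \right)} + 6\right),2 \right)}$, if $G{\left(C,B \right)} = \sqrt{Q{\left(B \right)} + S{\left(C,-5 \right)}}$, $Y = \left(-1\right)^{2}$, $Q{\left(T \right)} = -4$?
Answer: $-20 - 45 i \approx -20.0 - 45.0 i$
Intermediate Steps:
$Y = 1$
$L{\left(P \right)} = 4$ ($L{\left(P \right)} = -2 + \left(6 - 0\right) = -2 + \left(6 + 0\right) = -2 + 6 = 4$)
$G{\left(C,B \right)} = 3 i$ ($G{\left(C,B \right)} = \sqrt{-4 - 5} = \sqrt{-9} = 3 i$)
$-20 - 15 G{\left(2 \left(L{\left(Y \right)} + 6\right),2 \right)} = -20 - 15 \cdot 3 i = -20 - 45 i$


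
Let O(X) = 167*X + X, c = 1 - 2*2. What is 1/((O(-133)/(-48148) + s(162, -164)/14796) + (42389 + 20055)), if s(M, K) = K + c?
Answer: 178099452/11121322820965 ≈ 1.6014e-5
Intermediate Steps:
c = -3 (c = 1 - 4 = -3)
O(X) = 168*X
s(M, K) = -3 + K (s(M, K) = K - 3 = -3 + K)
1/((O(-133)/(-48148) + s(162, -164)/14796) + (42389 + 20055)) = 1/(((168*(-133))/(-48148) + (-3 - 164)/14796) + (42389 + 20055)) = 1/((-22344*(-1/48148) - 167*1/14796) + 62444) = 1/((5586/12037 - 167/14796) + 62444) = 1/(80640277/178099452 + 62444) = 1/(11121322820965/178099452) = 178099452/11121322820965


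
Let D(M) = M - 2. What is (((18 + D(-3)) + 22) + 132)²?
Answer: 27889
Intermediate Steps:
D(M) = -2 + M
(((18 + D(-3)) + 22) + 132)² = (((18 + (-2 - 3)) + 22) + 132)² = (((18 - 5) + 22) + 132)² = ((13 + 22) + 132)² = (35 + 132)² = 167² = 27889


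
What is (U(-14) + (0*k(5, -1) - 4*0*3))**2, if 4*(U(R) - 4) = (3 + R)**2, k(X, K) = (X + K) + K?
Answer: 18769/16 ≈ 1173.1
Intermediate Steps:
k(X, K) = X + 2*K (k(X, K) = (K + X) + K = X + 2*K)
U(R) = 4 + (3 + R)**2/4
(U(-14) + (0*k(5, -1) - 4*0*3))**2 = ((4 + (3 - 14)**2/4) + (0*(5 + 2*(-1)) - 4*0*3))**2 = ((4 + (1/4)*(-11)**2) + (0*(5 - 2) + 0*3))**2 = ((4 + (1/4)*121) + (0*3 + 0))**2 = ((4 + 121/4) + (0 + 0))**2 = (137/4 + 0)**2 = (137/4)**2 = 18769/16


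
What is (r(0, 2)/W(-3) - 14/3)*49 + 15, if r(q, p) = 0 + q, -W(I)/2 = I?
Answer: -641/3 ≈ -213.67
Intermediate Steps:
W(I) = -2*I
r(q, p) = q
(r(0, 2)/W(-3) - 14/3)*49 + 15 = (0/((-2*(-3))) - 14/3)*49 + 15 = (0/6 - 14*⅓)*49 + 15 = (0*(⅙) - 14/3)*49 + 15 = (0 - 14/3)*49 + 15 = -14/3*49 + 15 = -686/3 + 15 = -641/3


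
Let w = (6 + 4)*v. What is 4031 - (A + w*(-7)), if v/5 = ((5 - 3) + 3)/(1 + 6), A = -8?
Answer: 4289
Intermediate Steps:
v = 25/7 (v = 5*(((5 - 3) + 3)/(1 + 6)) = 5*((2 + 3)/7) = 5*(5*(⅐)) = 5*(5/7) = 25/7 ≈ 3.5714)
w = 250/7 (w = (6 + 4)*(25/7) = 10*(25/7) = 250/7 ≈ 35.714)
4031 - (A + w*(-7)) = 4031 - (-8 + (250/7)*(-7)) = 4031 - (-8 - 250) = 4031 - 1*(-258) = 4031 + 258 = 4289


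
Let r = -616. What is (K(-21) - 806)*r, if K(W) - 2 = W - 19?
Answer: 519904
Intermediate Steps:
K(W) = -17 + W (K(W) = 2 + (W - 19) = 2 + (-19 + W) = -17 + W)
(K(-21) - 806)*r = ((-17 - 21) - 806)*(-616) = (-38 - 806)*(-616) = -844*(-616) = 519904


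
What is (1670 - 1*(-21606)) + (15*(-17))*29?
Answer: 15881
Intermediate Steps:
(1670 - 1*(-21606)) + (15*(-17))*29 = (1670 + 21606) - 255*29 = 23276 - 7395 = 15881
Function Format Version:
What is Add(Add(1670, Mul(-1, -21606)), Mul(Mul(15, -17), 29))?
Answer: 15881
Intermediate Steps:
Add(Add(1670, Mul(-1, -21606)), Mul(Mul(15, -17), 29)) = Add(Add(1670, 21606), Mul(-255, 29)) = Add(23276, -7395) = 15881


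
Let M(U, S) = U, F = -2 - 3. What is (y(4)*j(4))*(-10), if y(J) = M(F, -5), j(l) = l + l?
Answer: 400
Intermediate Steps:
F = -5
j(l) = 2*l
y(J) = -5
(y(4)*j(4))*(-10) = -10*4*(-10) = -5*8*(-10) = -40*(-10) = 400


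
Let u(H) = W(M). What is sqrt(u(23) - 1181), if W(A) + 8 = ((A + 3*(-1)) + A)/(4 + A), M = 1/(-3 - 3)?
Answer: I*sqrt(629441)/23 ≈ 34.495*I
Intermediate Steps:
M = -1/6 (M = 1/(-6) = -1/6 ≈ -0.16667)
W(A) = -8 + (-3 + 2*A)/(4 + A) (W(A) = -8 + ((A + 3*(-1)) + A)/(4 + A) = -8 + ((A - 3) + A)/(4 + A) = -8 + ((-3 + A) + A)/(4 + A) = -8 + (-3 + 2*A)/(4 + A))
u(H) = -204/23 (u(H) = (-35 - 6*(-1/6))/(4 - 1/6) = (-35 + 1)/(23/6) = (6/23)*(-34) = -204/23)
sqrt(u(23) - 1181) = sqrt(-204/23 - 1181) = sqrt(-27367/23) = I*sqrt(629441)/23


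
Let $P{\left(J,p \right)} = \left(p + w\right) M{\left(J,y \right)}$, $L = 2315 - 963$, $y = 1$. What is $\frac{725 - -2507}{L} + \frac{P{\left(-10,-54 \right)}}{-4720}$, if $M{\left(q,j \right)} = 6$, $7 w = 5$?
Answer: $\frac{6863191}{2791880} \approx 2.4583$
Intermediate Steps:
$w = \frac{5}{7}$ ($w = \frac{1}{7} \cdot 5 = \frac{5}{7} \approx 0.71429$)
$L = 1352$
$P{\left(J,p \right)} = \frac{30}{7} + 6 p$ ($P{\left(J,p \right)} = \left(p + \frac{5}{7}\right) 6 = \left(\frac{5}{7} + p\right) 6 = \frac{30}{7} + 6 p$)
$\frac{725 - -2507}{L} + \frac{P{\left(-10,-54 \right)}}{-4720} = \frac{725 - -2507}{1352} + \frac{\frac{30}{7} + 6 \left(-54\right)}{-4720} = \left(725 + 2507\right) \frac{1}{1352} + \left(\frac{30}{7} - 324\right) \left(- \frac{1}{4720}\right) = 3232 \cdot \frac{1}{1352} - - \frac{1119}{16520} = \frac{404}{169} + \frac{1119}{16520} = \frac{6863191}{2791880}$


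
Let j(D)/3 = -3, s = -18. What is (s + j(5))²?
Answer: 729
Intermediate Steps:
j(D) = -9 (j(D) = 3*(-3) = -9)
(s + j(5))² = (-18 - 9)² = (-27)² = 729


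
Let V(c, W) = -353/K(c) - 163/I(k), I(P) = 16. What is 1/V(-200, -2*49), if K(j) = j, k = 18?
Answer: -400/3369 ≈ -0.11873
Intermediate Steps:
V(c, W) = -163/16 - 353/c (V(c, W) = -353/c - 163/16 = -163/16 - 353/c)
1/V(-200, -2*49) = 1/(-163/16 - 353/(-200)) = 1/(-163/16 - 353*(-1/200)) = 1/(-163/16 + 353/200) = 1/(-3369/400) = -400/3369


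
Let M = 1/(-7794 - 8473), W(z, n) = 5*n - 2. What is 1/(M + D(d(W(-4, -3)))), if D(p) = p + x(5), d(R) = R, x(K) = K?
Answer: -16267/195205 ≈ -0.083333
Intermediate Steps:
W(z, n) = -2 + 5*n
D(p) = 5 + p (D(p) = p + 5 = 5 + p)
M = -1/16267 (M = 1/(-16267) = -1/16267 ≈ -6.1474e-5)
1/(M + D(d(W(-4, -3)))) = 1/(-1/16267 + (5 + (-2 + 5*(-3)))) = 1/(-1/16267 + (5 + (-2 - 15))) = 1/(-1/16267 + (5 - 17)) = 1/(-1/16267 - 12) = 1/(-195205/16267) = -16267/195205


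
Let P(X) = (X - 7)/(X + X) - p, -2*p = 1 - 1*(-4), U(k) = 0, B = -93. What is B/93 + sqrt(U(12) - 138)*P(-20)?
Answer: -1 + 127*I*sqrt(138)/40 ≈ -1.0 + 37.298*I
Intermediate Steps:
p = -5/2 (p = -(1 - 1*(-4))/2 = -(1 + 4)/2 = -1/2*5 = -5/2 ≈ -2.5000)
P(X) = 5/2 + (-7 + X)/(2*X) (P(X) = (X - 7)/(X + X) - 1*(-5/2) = (-7 + X)/((2*X)) + 5/2 = (-7 + X)*(1/(2*X)) + 5/2 = (-7 + X)/(2*X) + 5/2 = 5/2 + (-7 + X)/(2*X))
B/93 + sqrt(U(12) - 138)*P(-20) = -93/93 + sqrt(0 - 138)*(3 - 7/2/(-20)) = -93*1/93 + sqrt(-138)*(3 - 7/2*(-1/20)) = -1 + (I*sqrt(138))*(3 + 7/40) = -1 + (I*sqrt(138))*(127/40) = -1 + 127*I*sqrt(138)/40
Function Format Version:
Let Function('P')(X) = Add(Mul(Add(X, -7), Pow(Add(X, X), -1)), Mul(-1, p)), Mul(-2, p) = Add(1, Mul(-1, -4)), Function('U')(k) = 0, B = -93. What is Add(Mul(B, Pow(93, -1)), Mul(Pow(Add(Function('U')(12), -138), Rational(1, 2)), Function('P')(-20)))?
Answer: Add(-1, Mul(Rational(127, 40), I, Pow(138, Rational(1, 2)))) ≈ Add(-1.0000, Mul(37.298, I))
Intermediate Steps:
p = Rational(-5, 2) (p = Mul(Rational(-1, 2), Add(1, Mul(-1, -4))) = Mul(Rational(-1, 2), Add(1, 4)) = Mul(Rational(-1, 2), 5) = Rational(-5, 2) ≈ -2.5000)
Function('P')(X) = Add(Rational(5, 2), Mul(Rational(1, 2), Pow(X, -1), Add(-7, X))) (Function('P')(X) = Add(Mul(Add(X, -7), Pow(Add(X, X), -1)), Mul(-1, Rational(-5, 2))) = Add(Mul(Add(-7, X), Pow(Mul(2, X), -1)), Rational(5, 2)) = Add(Mul(Add(-7, X), Mul(Rational(1, 2), Pow(X, -1))), Rational(5, 2)) = Add(Mul(Rational(1, 2), Pow(X, -1), Add(-7, X)), Rational(5, 2)) = Add(Rational(5, 2), Mul(Rational(1, 2), Pow(X, -1), Add(-7, X))))
Add(Mul(B, Pow(93, -1)), Mul(Pow(Add(Function('U')(12), -138), Rational(1, 2)), Function('P')(-20))) = Add(Mul(-93, Pow(93, -1)), Mul(Pow(Add(0, -138), Rational(1, 2)), Add(3, Mul(Rational(-7, 2), Pow(-20, -1))))) = Add(Mul(-93, Rational(1, 93)), Mul(Pow(-138, Rational(1, 2)), Add(3, Mul(Rational(-7, 2), Rational(-1, 20))))) = Add(-1, Mul(Mul(I, Pow(138, Rational(1, 2))), Add(3, Rational(7, 40)))) = Add(-1, Mul(Mul(I, Pow(138, Rational(1, 2))), Rational(127, 40))) = Add(-1, Mul(Rational(127, 40), I, Pow(138, Rational(1, 2))))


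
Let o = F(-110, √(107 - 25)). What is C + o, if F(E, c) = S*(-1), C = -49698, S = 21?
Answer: -49719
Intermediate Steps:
F(E, c) = -21 (F(E, c) = 21*(-1) = -21)
o = -21
C + o = -49698 - 21 = -49719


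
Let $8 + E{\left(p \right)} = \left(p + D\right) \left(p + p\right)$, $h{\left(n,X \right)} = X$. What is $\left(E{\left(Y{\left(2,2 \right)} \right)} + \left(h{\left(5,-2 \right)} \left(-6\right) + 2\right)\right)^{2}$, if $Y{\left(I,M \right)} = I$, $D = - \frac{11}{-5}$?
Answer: $\frac{12996}{25} \approx 519.84$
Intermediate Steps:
$D = \frac{11}{5}$ ($D = \left(-11\right) \left(- \frac{1}{5}\right) = \frac{11}{5} \approx 2.2$)
$E{\left(p \right)} = -8 + 2 p \left(\frac{11}{5} + p\right)$ ($E{\left(p \right)} = -8 + \left(p + \frac{11}{5}\right) \left(p + p\right) = -8 + \left(\frac{11}{5} + p\right) 2 p = -8 + 2 p \left(\frac{11}{5} + p\right)$)
$\left(E{\left(Y{\left(2,2 \right)} \right)} + \left(h{\left(5,-2 \right)} \left(-6\right) + 2\right)\right)^{2} = \left(\left(-8 + 2 \cdot 2^{2} + \frac{22}{5} \cdot 2\right) + \left(\left(-2\right) \left(-6\right) + 2\right)\right)^{2} = \left(\left(-8 + 2 \cdot 4 + \frac{44}{5}\right) + \left(12 + 2\right)\right)^{2} = \left(\left(-8 + 8 + \frac{44}{5}\right) + 14\right)^{2} = \left(\frac{44}{5} + 14\right)^{2} = \left(\frac{114}{5}\right)^{2} = \frac{12996}{25}$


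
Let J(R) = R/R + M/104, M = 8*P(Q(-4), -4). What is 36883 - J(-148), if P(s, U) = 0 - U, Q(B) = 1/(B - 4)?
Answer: 479462/13 ≈ 36882.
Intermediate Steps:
Q(B) = 1/(-4 + B)
P(s, U) = -U
M = 32 (M = 8*(-1*(-4)) = 8*4 = 32)
J(R) = 17/13 (J(R) = R/R + 32/104 = 1 + 32*(1/104) = 1 + 4/13 = 17/13)
36883 - J(-148) = 36883 - 1*17/13 = 36883 - 17/13 = 479462/13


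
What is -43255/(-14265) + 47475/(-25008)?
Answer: 26966011/23782608 ≈ 1.1339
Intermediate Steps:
-43255/(-14265) + 47475/(-25008) = -43255*(-1/14265) + 47475*(-1/25008) = 8651/2853 - 15825/8336 = 26966011/23782608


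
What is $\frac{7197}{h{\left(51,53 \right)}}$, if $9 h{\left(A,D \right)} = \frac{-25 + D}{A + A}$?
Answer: $\frac{3303423}{14} \approx 2.3596 \cdot 10^{5}$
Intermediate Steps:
$h{\left(A,D \right)} = \frac{-25 + D}{18 A}$ ($h{\left(A,D \right)} = \frac{\left(-25 + D\right) \frac{1}{A + A}}{9} = \frac{\left(-25 + D\right) \frac{1}{2 A}}{9} = \frac{\frac{1}{2} \frac{1}{A} \left(-25 + D\right)}{9} = \frac{-25 + D}{18 A}$)
$\frac{7197}{h{\left(51,53 \right)}} = \frac{7197}{\frac{1}{18} \cdot \frac{1}{51} \left(-25 + 53\right)} = \frac{7197}{\frac{1}{18} \cdot \frac{1}{51} \cdot 28} = \frac{7197}{\frac{14}{459}} = 7197 \cdot \frac{459}{14} = \frac{3303423}{14}$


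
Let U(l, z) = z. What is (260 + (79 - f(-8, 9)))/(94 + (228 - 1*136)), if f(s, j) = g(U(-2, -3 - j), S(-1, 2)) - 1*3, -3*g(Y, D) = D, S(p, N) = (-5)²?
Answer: 1051/558 ≈ 1.8835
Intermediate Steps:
S(p, N) = 25
g(Y, D) = -D/3
f(s, j) = -34/3 (f(s, j) = -⅓*25 - 1*3 = -25/3 - 3 = -34/3)
(260 + (79 - f(-8, 9)))/(94 + (228 - 1*136)) = (260 + (79 - 1*(-34/3)))/(94 + (228 - 1*136)) = (260 + (79 + 34/3))/(94 + (228 - 136)) = (260 + 271/3)/(94 + 92) = (1051/3)/186 = (1051/3)*(1/186) = 1051/558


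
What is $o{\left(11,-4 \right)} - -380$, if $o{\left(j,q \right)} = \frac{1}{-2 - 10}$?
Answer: $\frac{4559}{12} \approx 379.92$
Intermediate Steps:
$o{\left(j,q \right)} = - \frac{1}{12}$ ($o{\left(j,q \right)} = \frac{1}{-12} = - \frac{1}{12}$)
$o{\left(11,-4 \right)} - -380 = - \frac{1}{12} - -380 = - \frac{1}{12} + 380 = \frac{4559}{12}$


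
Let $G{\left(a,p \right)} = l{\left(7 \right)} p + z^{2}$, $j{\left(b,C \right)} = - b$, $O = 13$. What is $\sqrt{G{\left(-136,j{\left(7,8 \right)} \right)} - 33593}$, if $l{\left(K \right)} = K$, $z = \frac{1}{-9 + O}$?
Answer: $\frac{i \sqrt{538271}}{4} \approx 183.42 i$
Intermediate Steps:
$z = \frac{1}{4}$ ($z = \frac{1}{-9 + 13} = \frac{1}{4} \approx 0.25$)
$G{\left(a,p \right)} = \frac{1}{16} + 7 p$ ($G{\left(a,p \right)} = 7 p + \left(\frac{1}{4}\right)^{2} = 7 p + \frac{1}{16} = \frac{1}{16} + 7 p$)
$\sqrt{G{\left(-136,j{\left(7,8 \right)} \right)} - 33593} = \sqrt{\left(\frac{1}{16} + 7 \left(\left(-1\right) 7\right)\right) - 33593} = \sqrt{\left(\frac{1}{16} + 7 \left(-7\right)\right) - 33593} = \sqrt{\left(\frac{1}{16} - 49\right) - 33593} = \sqrt{- \frac{783}{16} - 33593} = \sqrt{- \frac{538271}{16}} = \frac{i \sqrt{538271}}{4}$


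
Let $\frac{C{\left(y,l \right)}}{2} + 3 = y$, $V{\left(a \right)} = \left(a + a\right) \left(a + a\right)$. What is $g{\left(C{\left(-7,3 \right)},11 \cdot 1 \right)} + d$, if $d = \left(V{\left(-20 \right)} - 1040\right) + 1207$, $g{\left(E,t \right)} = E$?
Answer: $1747$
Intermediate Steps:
$V{\left(a \right)} = 4 a^{2}$ ($V{\left(a \right)} = 2 a 2 a = 4 a^{2}$)
$C{\left(y,l \right)} = -6 + 2 y$
$d = 1767$ ($d = \left(4 \left(-20\right)^{2} - 1040\right) + 1207 = \left(4 \cdot 400 - 1040\right) + 1207 = \left(1600 - 1040\right) + 1207 = 560 + 1207 = 1767$)
$g{\left(C{\left(-7,3 \right)},11 \cdot 1 \right)} + d = \left(-6 + 2 \left(-7\right)\right) + 1767 = \left(-6 - 14\right) + 1767 = -20 + 1767 = 1747$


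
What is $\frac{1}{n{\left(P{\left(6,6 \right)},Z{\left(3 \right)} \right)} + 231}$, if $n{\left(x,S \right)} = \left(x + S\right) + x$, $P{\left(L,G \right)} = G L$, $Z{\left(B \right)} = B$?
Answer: $\frac{1}{306} \approx 0.003268$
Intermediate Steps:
$n{\left(x,S \right)} = S + 2 x$ ($n{\left(x,S \right)} = \left(S + x\right) + x = S + 2 x$)
$\frac{1}{n{\left(P{\left(6,6 \right)},Z{\left(3 \right)} \right)} + 231} = \frac{1}{\left(3 + 2 \cdot 6 \cdot 6\right) + 231} = \frac{1}{\left(3 + 2 \cdot 36\right) + 231} = \frac{1}{\left(3 + 72\right) + 231} = \frac{1}{75 + 231} = \frac{1}{306}$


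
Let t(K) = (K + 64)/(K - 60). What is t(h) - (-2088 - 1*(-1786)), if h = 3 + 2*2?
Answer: 15935/53 ≈ 300.66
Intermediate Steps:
h = 7 (h = 3 + 4 = 7)
t(K) = (64 + K)/(-60 + K)
t(h) - (-2088 - 1*(-1786)) = (64 + 7)/(-60 + 7) - (-2088 - 1*(-1786)) = 71/(-53) - (-2088 + 1786) = -1/53*71 - 1*(-302) = -71/53 + 302 = 15935/53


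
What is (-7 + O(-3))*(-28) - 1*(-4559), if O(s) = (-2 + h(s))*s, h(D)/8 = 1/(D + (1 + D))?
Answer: 22263/5 ≈ 4452.6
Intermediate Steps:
h(D) = 8/(1 + 2*D) (h(D) = 8/(D + (1 + D)) = 8/(1 + 2*D))
O(s) = s*(-2 + 8/(1 + 2*s)) (O(s) = (-2 + 8/(1 + 2*s))*s = s*(-2 + 8/(1 + 2*s)))
(-7 + O(-3))*(-28) - 1*(-4559) = (-7 + 2*(-3)*(3 - 2*(-3))/(1 + 2*(-3)))*(-28) - 1*(-4559) = (-7 + 2*(-3)*(3 + 6)/(1 - 6))*(-28) + 4559 = (-7 + 2*(-3)*9/(-5))*(-28) + 4559 = (-7 + 2*(-3)*(-⅕)*9)*(-28) + 4559 = (-7 + 54/5)*(-28) + 4559 = (19/5)*(-28) + 4559 = -532/5 + 4559 = 22263/5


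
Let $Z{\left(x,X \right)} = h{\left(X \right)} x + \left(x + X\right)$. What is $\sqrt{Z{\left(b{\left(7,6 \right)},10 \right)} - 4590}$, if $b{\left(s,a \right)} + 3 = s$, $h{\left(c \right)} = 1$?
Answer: $6 i \sqrt{127} \approx 67.617 i$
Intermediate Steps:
$b{\left(s,a \right)} = -3 + s$
$Z{\left(x,X \right)} = X + 2 x$ ($Z{\left(x,X \right)} = 1 x + \left(x + X\right) = x + \left(X + x\right) = X + 2 x$)
$\sqrt{Z{\left(b{\left(7,6 \right)},10 \right)} - 4590} = \sqrt{\left(10 + 2 \left(-3 + 7\right)\right) - 4590} = \sqrt{\left(10 + 2 \cdot 4\right) - 4590} = \sqrt{\left(10 + 8\right) - 4590} = \sqrt{18 - 4590} = \sqrt{-4572} = 6 i \sqrt{127}$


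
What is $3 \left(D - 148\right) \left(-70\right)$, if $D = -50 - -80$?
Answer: $24780$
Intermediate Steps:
$D = 30$ ($D = -50 + 80 = 30$)
$3 \left(D - 148\right) \left(-70\right) = 3 \left(30 - 148\right) \left(-70\right) = 3 \left(\left(-118\right) \left(-70\right)\right) = 3 \cdot 8260 = 24780$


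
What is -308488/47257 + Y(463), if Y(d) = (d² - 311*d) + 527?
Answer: 3350354583/47257 ≈ 70897.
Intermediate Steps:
Y(d) = 527 + d² - 311*d
-308488/47257 + Y(463) = -308488/47257 + (527 + 463² - 311*463) = -308488*1/47257 + (527 + 214369 - 143993) = -308488/47257 + 70903 = 3350354583/47257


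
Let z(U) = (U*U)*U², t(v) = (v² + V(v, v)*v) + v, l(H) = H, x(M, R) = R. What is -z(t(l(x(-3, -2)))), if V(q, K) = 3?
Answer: -256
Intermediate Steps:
t(v) = v² + 4*v (t(v) = (v² + 3*v) + v = v² + 4*v)
z(U) = U⁴ (z(U) = U²*U² = U⁴)
-z(t(l(x(-3, -2)))) = -(-2*(4 - 2))⁴ = -(-2*2)⁴ = -1*(-4)⁴ = -1*256 = -256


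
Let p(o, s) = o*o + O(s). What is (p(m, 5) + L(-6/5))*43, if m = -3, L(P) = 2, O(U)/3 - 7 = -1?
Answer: 1247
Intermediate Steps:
O(U) = 18 (O(U) = 21 + 3*(-1) = 21 - 3 = 18)
p(o, s) = 18 + o² (p(o, s) = o*o + 18 = o² + 18 = 18 + o²)
(p(m, 5) + L(-6/5))*43 = ((18 + (-3)²) + 2)*43 = ((18 + 9) + 2)*43 = (27 + 2)*43 = 29*43 = 1247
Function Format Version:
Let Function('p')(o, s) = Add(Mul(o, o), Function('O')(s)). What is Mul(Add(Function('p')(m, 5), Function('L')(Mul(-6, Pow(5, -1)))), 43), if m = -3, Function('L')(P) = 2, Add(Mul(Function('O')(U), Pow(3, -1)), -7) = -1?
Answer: 1247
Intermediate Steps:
Function('O')(U) = 18 (Function('O')(U) = Add(21, Mul(3, -1)) = Add(21, -3) = 18)
Function('p')(o, s) = Add(18, Pow(o, 2)) (Function('p')(o, s) = Add(Mul(o, o), 18) = Add(Pow(o, 2), 18) = Add(18, Pow(o, 2)))
Mul(Add(Function('p')(m, 5), Function('L')(Mul(-6, Pow(5, -1)))), 43) = Mul(Add(Add(18, Pow(-3, 2)), 2), 43) = Mul(Add(Add(18, 9), 2), 43) = Mul(Add(27, 2), 43) = Mul(29, 43) = 1247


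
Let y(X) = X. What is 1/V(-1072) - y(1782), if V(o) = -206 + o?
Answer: -2277397/1278 ≈ -1782.0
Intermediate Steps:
1/V(-1072) - y(1782) = 1/(-206 - 1072) - 1*1782 = 1/(-1278) - 1782 = -1/1278 - 1782 = -2277397/1278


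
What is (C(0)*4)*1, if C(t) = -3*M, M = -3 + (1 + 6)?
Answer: -48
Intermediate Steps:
M = 4 (M = -3 + 7 = 4)
C(t) = -12 (C(t) = -3*4 = -12)
(C(0)*4)*1 = -12*4*1 = -48*1 = -48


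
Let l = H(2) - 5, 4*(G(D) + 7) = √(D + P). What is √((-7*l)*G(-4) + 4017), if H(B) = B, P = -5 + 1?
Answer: √(15480 + 42*I*√2)/2 ≈ 62.209 + 0.11935*I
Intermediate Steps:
P = -4
G(D) = -7 + √(-4 + D)/4 (G(D) = -7 + √(D - 4)/4 = -7 + √(-4 + D)/4)
l = -3 (l = 2 - 5 = -3)
√((-7*l)*G(-4) + 4017) = √((-7*(-3))*(-7 + √(-4 - 4)/4) + 4017) = √(21*(-7 + √(-8)/4) + 4017) = √(21*(-7 + (2*I*√2)/4) + 4017) = √(21*(-7 + I*√2/2) + 4017) = √((-147 + 21*I*√2/2) + 4017) = √(3870 + 21*I*√2/2)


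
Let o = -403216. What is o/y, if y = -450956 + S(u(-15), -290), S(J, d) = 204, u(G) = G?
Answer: 25201/28172 ≈ 0.89454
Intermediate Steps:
y = -450752 (y = -450956 + 204 = -450752)
o/y = -403216/(-450752) = -403216*(-1/450752) = 25201/28172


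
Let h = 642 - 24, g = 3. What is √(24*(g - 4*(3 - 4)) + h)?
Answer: √786 ≈ 28.036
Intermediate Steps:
h = 618
√(24*(g - 4*(3 - 4)) + h) = √(24*(3 - 4*(3 - 4)) + 618) = √(24*(3 - 4*(-1)) + 618) = √(24*(3 + 4) + 618) = √(24*7 + 618) = √(168 + 618) = √786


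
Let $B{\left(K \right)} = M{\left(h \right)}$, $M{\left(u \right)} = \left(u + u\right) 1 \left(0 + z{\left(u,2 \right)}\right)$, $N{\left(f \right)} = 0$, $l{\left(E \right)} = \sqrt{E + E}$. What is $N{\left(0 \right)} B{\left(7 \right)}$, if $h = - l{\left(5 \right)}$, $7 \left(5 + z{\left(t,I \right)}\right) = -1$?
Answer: $0$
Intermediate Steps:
$l{\left(E \right)} = \sqrt{2} \sqrt{E}$ ($l{\left(E \right)} = \sqrt{2 E} = \sqrt{2} \sqrt{E}$)
$z{\left(t,I \right)} = - \frac{36}{7}$ ($z{\left(t,I \right)} = -5 + \frac{1}{7} \left(-1\right) = -5 - \frac{1}{7} = - \frac{36}{7}$)
$h = - \sqrt{10}$ ($h = - \sqrt{2} \sqrt{5} = - \sqrt{10} \approx -3.1623$)
$M{\left(u \right)} = - \frac{72 u}{7}$ ($M{\left(u \right)} = \left(u + u\right) 1 \left(0 - \frac{36}{7}\right) = 2 u 1 \left(- \frac{36}{7}\right) = 2 u \left(- \frac{36}{7}\right) = - \frac{72 u}{7}$)
$B{\left(K \right)} = \frac{72 \sqrt{10}}{7}$ ($B{\left(K \right)} = - \frac{72 \left(- \sqrt{10}\right)}{7} = \frac{72 \sqrt{10}}{7}$)
$N{\left(0 \right)} B{\left(7 \right)} = 0 \frac{72 \sqrt{10}}{7} = 0$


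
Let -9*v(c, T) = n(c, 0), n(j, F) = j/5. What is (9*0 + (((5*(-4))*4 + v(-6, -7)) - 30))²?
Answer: 2715904/225 ≈ 12071.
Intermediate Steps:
n(j, F) = j/5 (n(j, F) = j*(⅕) = j/5)
v(c, T) = -c/45
(9*0 + (((5*(-4))*4 + v(-6, -7)) - 30))² = (9*0 + (((5*(-4))*4 - 1/45*(-6)) - 30))² = (0 + ((-20*4 + 2/15) - 30))² = (0 + ((-80 + 2/15) - 30))² = (0 + (-1198/15 - 30))² = (0 - 1648/15)² = (-1648/15)² = 2715904/225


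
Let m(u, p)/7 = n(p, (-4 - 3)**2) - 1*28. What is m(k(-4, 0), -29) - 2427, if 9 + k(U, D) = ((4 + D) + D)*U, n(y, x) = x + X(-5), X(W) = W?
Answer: -2315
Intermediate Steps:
n(y, x) = -5 + x (n(y, x) = x - 5 = -5 + x)
k(U, D) = -9 + U*(4 + 2*D) (k(U, D) = -9 + ((4 + D) + D)*U = -9 + (4 + 2*D)*U = -9 + U*(4 + 2*D))
m(u, p) = 112 (m(u, p) = 7*((-5 + (-4 - 3)**2) - 1*28) = 7*((-5 + (-7)**2) - 28) = 7*((-5 + 49) - 28) = 7*(44 - 28) = 7*16 = 112)
m(k(-4, 0), -29) - 2427 = 112 - 2427 = -2315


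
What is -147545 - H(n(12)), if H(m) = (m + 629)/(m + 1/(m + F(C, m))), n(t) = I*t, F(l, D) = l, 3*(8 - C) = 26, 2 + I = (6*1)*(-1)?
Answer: -4107940865/27843 ≈ -1.4754e+5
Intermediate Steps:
I = -8 (I = -2 + (6*1)*(-1) = -2 + 6*(-1) = -2 - 6 = -8)
C = -⅔ (C = 8 - ⅓*26 = 8 - 26/3 = -⅔ ≈ -0.66667)
n(t) = -8*t
H(m) = (629 + m)/(m + 1/(-⅔ + m)) (H(m) = (m + 629)/(m + 1/(m - ⅔)) = (629 + m)/(m + 1/(-⅔ + m)))
-147545 - H(n(12)) = -147545 - (-1258 + 3*(-8*12)² + 1885*(-8*12))/(3 - (-16)*12 + 3*(-8*12)²) = -147545 - (-1258 + 3*(-96)² + 1885*(-96))/(3 - 2*(-96) + 3*(-96)²) = -147545 - (-1258 + 3*9216 - 180960)/(3 + 192 + 3*9216) = -147545 - (-1258 + 27648 - 180960)/(3 + 192 + 27648) = -147545 - (-154570)/27843 = -147545 - 1*(-154570/27843) = -147545 + 154570/27843 = -4107940865/27843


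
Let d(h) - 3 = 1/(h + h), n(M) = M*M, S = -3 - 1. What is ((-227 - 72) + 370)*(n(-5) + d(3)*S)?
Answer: 2627/3 ≈ 875.67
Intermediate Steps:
S = -4
n(M) = M²
d(h) = 3 + 1/(2*h) (d(h) = 3 + 1/(h + h) = 3 + 1/(2*h))
((-227 - 72) + 370)*(n(-5) + d(3)*S) = ((-227 - 72) + 370)*((-5)² + (3 + (½)/3)*(-4)) = (-299 + 370)*(25 + (3 + (½)*(⅓))*(-4)) = 71*(25 + (3 + ⅙)*(-4)) = 71*(25 + (19/6)*(-4)) = 71*(25 - 38/3) = 71*(37/3) = 2627/3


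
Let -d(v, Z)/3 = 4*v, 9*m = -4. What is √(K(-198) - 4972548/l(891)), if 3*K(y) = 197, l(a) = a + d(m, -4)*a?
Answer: I*√320605373/627 ≈ 28.557*I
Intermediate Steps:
m = -4/9 (m = (⅑)*(-4) = -4/9 ≈ -0.44444)
d(v, Z) = -12*v
l(a) = 19*a/3 (l(a) = a + (-12*(-4/9))*a = a + 16*a/3 = 19*a/3)
K(y) = 197/3 (K(y) = (⅓)*197 = 197/3)
√(K(-198) - 4972548/l(891)) = √(197/3 - 4972548/((19/3)*891)) = √(197/3 - 4972548/5643) = √(197/3 - 4972548*1/5643) = √(197/3 - 1657516/1881) = √(-1533997/1881) = I*√320605373/627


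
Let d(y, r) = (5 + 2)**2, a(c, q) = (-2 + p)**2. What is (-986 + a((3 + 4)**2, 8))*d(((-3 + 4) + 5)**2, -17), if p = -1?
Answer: -47873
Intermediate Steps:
a(c, q) = 9 (a(c, q) = (-2 - 1)**2 = (-3)**2 = 9)
d(y, r) = 49 (d(y, r) = 7**2 = 49)
(-986 + a((3 + 4)**2, 8))*d(((-3 + 4) + 5)**2, -17) = (-986 + 9)*49 = -977*49 = -47873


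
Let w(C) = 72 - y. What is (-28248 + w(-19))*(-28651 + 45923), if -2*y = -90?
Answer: -487433112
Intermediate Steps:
y = 45 (y = -½*(-90) = 45)
w(C) = 27 (w(C) = 72 - 1*45 = 72 - 45 = 27)
(-28248 + w(-19))*(-28651 + 45923) = (-28248 + 27)*(-28651 + 45923) = -28221*17272 = -487433112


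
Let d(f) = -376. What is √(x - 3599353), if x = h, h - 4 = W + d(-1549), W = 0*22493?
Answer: 5*I*√143989 ≈ 1897.3*I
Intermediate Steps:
W = 0
h = -372 (h = 4 + (0 - 376) = 4 - 376 = -372)
x = -372
√(x - 3599353) = √(-372 - 3599353) = √(-3599725) = 5*I*√143989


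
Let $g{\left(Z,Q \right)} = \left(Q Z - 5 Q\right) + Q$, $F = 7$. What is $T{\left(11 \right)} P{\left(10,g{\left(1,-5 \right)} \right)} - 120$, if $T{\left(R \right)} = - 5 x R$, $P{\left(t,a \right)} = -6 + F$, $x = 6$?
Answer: $-450$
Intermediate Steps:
$g{\left(Z,Q \right)} = - 4 Q + Q Z$ ($g{\left(Z,Q \right)} = \left(- 5 Q + Q Z\right) + Q = - 4 Q + Q Z$)
$P{\left(t,a \right)} = 1$ ($P{\left(t,a \right)} = -6 + 7 = 1$)
$T{\left(R \right)} = - 30 R$ ($T{\left(R \right)} = \left(-5\right) 6 R = - 30 R$)
$T{\left(11 \right)} P{\left(10,g{\left(1,-5 \right)} \right)} - 120 = \left(-30\right) 11 \cdot 1 - 120 = \left(-330\right) 1 - 120 = -330 - 120 = -450$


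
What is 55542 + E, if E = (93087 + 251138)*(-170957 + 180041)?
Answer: 3126995442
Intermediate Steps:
E = 3126939900 (E = 344225*9084 = 3126939900)
55542 + E = 55542 + 3126939900 = 3126995442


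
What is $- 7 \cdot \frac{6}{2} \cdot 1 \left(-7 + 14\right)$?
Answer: $-147$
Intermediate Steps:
$- 7 \cdot \frac{6}{2} \cdot 1 \left(-7 + 14\right) = - 7 \cdot 6 \cdot \frac{1}{2} \cdot 1 \cdot 7 = \left(-7\right) 3 \cdot 7 = \left(-21\right) 7 = -147$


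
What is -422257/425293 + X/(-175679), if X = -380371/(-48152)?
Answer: -14119203105803/14220075244648 ≈ -0.99291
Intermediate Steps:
X = 380371/48152 (X = -380371*(-1/48152) = 380371/48152 ≈ 7.8994)
-422257/425293 + X/(-175679) = -422257/425293 + (380371/48152)/(-175679) = -422257*1/425293 + (380371/48152)*(-1/175679) = -1669/1681 - 380371/8459295208 = -14119203105803/14220075244648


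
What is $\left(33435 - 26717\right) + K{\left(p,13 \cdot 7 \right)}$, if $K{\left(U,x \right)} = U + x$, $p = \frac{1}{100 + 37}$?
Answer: $\frac{932834}{137} \approx 6809.0$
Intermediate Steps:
$p = \frac{1}{137} \approx 0.0072993$
$\left(33435 - 26717\right) + K{\left(p,13 \cdot 7 \right)} = \left(33435 - 26717\right) + \left(\frac{1}{137} + 13 \cdot 7\right) = 6718 + \left(\frac{1}{137} + 91\right) = 6718 + \frac{12468}{137} = \frac{932834}{137}$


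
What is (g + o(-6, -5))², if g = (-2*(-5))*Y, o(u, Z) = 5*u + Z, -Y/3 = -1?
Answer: 25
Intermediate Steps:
Y = 3 (Y = -3*(-1) = 3)
o(u, Z) = Z + 5*u
g = 30 (g = -2*(-5)*3 = 10*3 = 30)
(g + o(-6, -5))² = (30 + (-5 + 5*(-6)))² = (30 + (-5 - 30))² = (30 - 35)² = (-5)² = 25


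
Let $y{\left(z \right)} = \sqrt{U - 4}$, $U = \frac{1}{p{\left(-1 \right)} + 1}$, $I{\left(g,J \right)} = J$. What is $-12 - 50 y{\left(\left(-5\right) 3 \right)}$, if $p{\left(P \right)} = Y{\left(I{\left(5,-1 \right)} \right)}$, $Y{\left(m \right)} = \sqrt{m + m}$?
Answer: $-12 - 50 \sqrt{- \frac{3 + 4 i \sqrt{2}}{1 + i \sqrt{2}}} \approx -18.142 + 95.939 i$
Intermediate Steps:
$Y{\left(m \right)} = \sqrt{2} \sqrt{m}$ ($Y{\left(m \right)} = \sqrt{2 m} = \sqrt{2} \sqrt{m}$)
$p{\left(P \right)} = i \sqrt{2}$ ($p{\left(P \right)} = \sqrt{2} \sqrt{-1} = \sqrt{2} i = i \sqrt{2}$)
$U = \frac{1}{1 + i \sqrt{2}}$ ($U = \frac{1}{i \sqrt{2} + 1} = \frac{1}{1 + i \sqrt{2}} \approx 0.33333 - 0.4714 i$)
$y{\left(z \right)} = \sqrt{- \frac{11}{3} - \frac{i \sqrt{2}}{3}}$ ($y{\left(z \right)} = \sqrt{\left(\frac{1}{3} - \frac{i \sqrt{2}}{3}\right) - 4} = \sqrt{- \frac{11}{3} - \frac{i \sqrt{2}}{3}}$)
$-12 - 50 y{\left(\left(-5\right) 3 \right)} = -12 - 50 \sqrt{\frac{-3 - 4 i \sqrt{2}}{1 + i \sqrt{2}}}$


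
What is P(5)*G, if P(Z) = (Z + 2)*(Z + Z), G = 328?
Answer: 22960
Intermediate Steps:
P(Z) = 2*Z*(2 + Z) (P(Z) = (2 + Z)*(2*Z) = 2*Z*(2 + Z))
P(5)*G = (2*5*(2 + 5))*328 = (2*5*7)*328 = 70*328 = 22960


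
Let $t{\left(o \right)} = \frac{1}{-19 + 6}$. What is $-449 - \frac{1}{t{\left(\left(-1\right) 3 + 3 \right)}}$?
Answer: $-436$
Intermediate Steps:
$t{\left(o \right)} = - \frac{1}{13}$ ($t{\left(o \right)} = \frac{1}{-13} = - \frac{1}{13}$)
$-449 - \frac{1}{t{\left(\left(-1\right) 3 + 3 \right)}} = -449 - \frac{1}{- \frac{1}{13}} = -449 - -13 = -449 + 13 = -436$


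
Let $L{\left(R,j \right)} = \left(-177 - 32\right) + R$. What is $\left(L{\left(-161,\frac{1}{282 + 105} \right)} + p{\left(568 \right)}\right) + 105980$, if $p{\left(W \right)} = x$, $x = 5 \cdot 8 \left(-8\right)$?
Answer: $105290$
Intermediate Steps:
$x = -320$ ($x = 40 \left(-8\right) = -320$)
$L{\left(R,j \right)} = -209 + R$
$p{\left(W \right)} = -320$
$\left(L{\left(-161,\frac{1}{282 + 105} \right)} + p{\left(568 \right)}\right) + 105980 = \left(\left(-209 - 161\right) - 320\right) + 105980 = \left(-370 - 320\right) + 105980 = -690 + 105980 = 105290$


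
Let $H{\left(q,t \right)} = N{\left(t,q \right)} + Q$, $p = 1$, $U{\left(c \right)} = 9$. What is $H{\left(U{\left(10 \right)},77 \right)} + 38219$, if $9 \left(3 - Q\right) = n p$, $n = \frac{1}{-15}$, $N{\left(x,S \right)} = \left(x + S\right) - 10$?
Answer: $\frac{5170231}{135} \approx 38298.0$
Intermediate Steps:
$N{\left(x,S \right)} = -10 + S + x$ ($N{\left(x,S \right)} = \left(S + x\right) - 10 = -10 + S + x$)
$n = - \frac{1}{15} \approx -0.066667$
$Q = \frac{406}{135}$ ($Q = 3 - \frac{\left(- \frac{1}{15}\right) 1}{9} = 3 - - \frac{1}{135} = 3 + \frac{1}{135} = \frac{406}{135} \approx 3.0074$)
$H{\left(q,t \right)} = - \frac{944}{135} + q + t$ ($H{\left(q,t \right)} = \left(-10 + q + t\right) + \frac{406}{135} = - \frac{944}{135} + q + t$)
$H{\left(U{\left(10 \right)},77 \right)} + 38219 = \left(- \frac{944}{135} + 9 + 77\right) + 38219 = \frac{10666}{135} + 38219 = \frac{5170231}{135}$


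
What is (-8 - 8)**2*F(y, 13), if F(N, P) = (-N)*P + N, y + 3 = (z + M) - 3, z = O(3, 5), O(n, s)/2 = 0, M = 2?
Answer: 12288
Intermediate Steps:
O(n, s) = 0 (O(n, s) = 2*0 = 0)
z = 0
y = -4 (y = -3 + ((0 + 2) - 3) = -3 + (2 - 3) = -3 - 1 = -4)
F(N, P) = N - N*P (F(N, P) = -N*P + N = N - N*P)
(-8 - 8)**2*F(y, 13) = (-8 - 8)**2*(-4*(1 - 1*13)) = (-16)**2*(-4*(1 - 13)) = 256*(-4*(-12)) = 256*48 = 12288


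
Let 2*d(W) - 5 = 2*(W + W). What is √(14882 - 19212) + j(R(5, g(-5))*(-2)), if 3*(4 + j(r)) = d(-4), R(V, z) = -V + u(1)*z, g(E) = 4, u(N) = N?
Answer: -35/6 + I*√4330 ≈ -5.8333 + 65.803*I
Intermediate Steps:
R(V, z) = z - V (R(V, z) = -V + 1*z = -V + z = z - V)
d(W) = 5/2 + 2*W (d(W) = 5/2 + (2*(W + W))/2 = 5/2 + (2*(2*W))/2 = 5/2 + (4*W)/2 = 5/2 + 2*W)
j(r) = -35/6 (j(r) = -4 + (5/2 + 2*(-4))/3 = -4 + (5/2 - 8)/3 = -4 + (⅓)*(-11/2) = -4 - 11/6 = -35/6)
√(14882 - 19212) + j(R(5, g(-5))*(-2)) = √(14882 - 19212) - 35/6 = √(-4330) - 35/6 = I*√4330 - 35/6 = -35/6 + I*√4330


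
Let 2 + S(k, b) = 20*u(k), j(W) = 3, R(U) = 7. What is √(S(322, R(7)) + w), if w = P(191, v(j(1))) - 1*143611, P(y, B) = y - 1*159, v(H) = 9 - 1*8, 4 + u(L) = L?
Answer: I*√137221 ≈ 370.43*I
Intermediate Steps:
u(L) = -4 + L
v(H) = 1 (v(H) = 9 - 8 = 1)
P(y, B) = -159 + y (P(y, B) = y - 159 = -159 + y)
S(k, b) = -82 + 20*k (S(k, b) = -2 + 20*(-4 + k) = -2 + (-80 + 20*k) = -82 + 20*k)
w = -143579 (w = (-159 + 191) - 1*143611 = 32 - 143611 = -143579)
√(S(322, R(7)) + w) = √((-82 + 20*322) - 143579) = √((-82 + 6440) - 143579) = √(6358 - 143579) = √(-137221) = I*√137221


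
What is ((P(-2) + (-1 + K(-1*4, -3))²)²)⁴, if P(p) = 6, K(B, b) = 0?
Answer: 5764801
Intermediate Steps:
((P(-2) + (-1 + K(-1*4, -3))²)²)⁴ = ((6 + (-1 + 0)²)²)⁴ = ((6 + (-1)²)²)⁴ = ((6 + 1)²)⁴ = (7²)⁴ = 49⁴ = 5764801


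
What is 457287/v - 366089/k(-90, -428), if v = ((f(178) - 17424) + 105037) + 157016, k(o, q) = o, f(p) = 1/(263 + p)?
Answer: 1975616995237/485466255 ≈ 4069.5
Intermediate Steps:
v = 107881390/441 (v = ((1/(263 + 178) - 17424) + 105037) + 157016 = ((1/441 - 17424) + 105037) + 157016 = (-7683983/441 + 105037) + 157016 = 38637334/441 + 157016 = 107881390/441 ≈ 2.4463e+5)
457287/v - 366089/k(-90, -428) = 457287/(107881390/441) - 366089/(-90) = 457287*(441/107881390) - 366089*(-1/90) = 201663567/107881390 + 366089/90 = 1975616995237/485466255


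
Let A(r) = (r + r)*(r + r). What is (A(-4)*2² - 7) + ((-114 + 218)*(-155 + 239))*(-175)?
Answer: -1528551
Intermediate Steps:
A(r) = 4*r² (A(r) = (2*r)*(2*r) = 4*r²)
(A(-4)*2² - 7) + ((-114 + 218)*(-155 + 239))*(-175) = ((4*(-4)²)*2² - 7) + ((-114 + 218)*(-155 + 239))*(-175) = ((4*16)*4 - 7) + (104*84)*(-175) = (64*4 - 7) + 8736*(-175) = (256 - 7) - 1528800 = 249 - 1528800 = -1528551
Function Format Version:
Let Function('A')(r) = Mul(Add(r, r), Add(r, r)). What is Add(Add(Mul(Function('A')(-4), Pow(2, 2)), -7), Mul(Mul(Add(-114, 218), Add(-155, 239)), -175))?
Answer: -1528551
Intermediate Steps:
Function('A')(r) = Mul(4, Pow(r, 2)) (Function('A')(r) = Mul(Mul(2, r), Mul(2, r)) = Mul(4, Pow(r, 2)))
Add(Add(Mul(Function('A')(-4), Pow(2, 2)), -7), Mul(Mul(Add(-114, 218), Add(-155, 239)), -175)) = Add(Add(Mul(Mul(4, Pow(-4, 2)), Pow(2, 2)), -7), Mul(Mul(Add(-114, 218), Add(-155, 239)), -175)) = Add(Add(Mul(Mul(4, 16), 4), -7), Mul(Mul(104, 84), -175)) = Add(Add(Mul(64, 4), -7), Mul(8736, -175)) = Add(Add(256, -7), -1528800) = Add(249, -1528800) = -1528551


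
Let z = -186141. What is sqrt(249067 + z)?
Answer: sqrt(62926) ≈ 250.85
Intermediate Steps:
sqrt(249067 + z) = sqrt(249067 - 186141) = sqrt(62926)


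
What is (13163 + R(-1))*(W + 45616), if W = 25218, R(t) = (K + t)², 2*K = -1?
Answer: 1865094637/2 ≈ 9.3255e+8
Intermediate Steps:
K = -½ (K = (½)*(-1) = -½ ≈ -0.50000)
R(t) = (-½ + t)²
(13163 + R(-1))*(W + 45616) = (13163 + (-1 + 2*(-1))²/4)*(25218 + 45616) = (13163 + (-1 - 2)²/4)*70834 = (13163 + (¼)*(-3)²)*70834 = (13163 + (¼)*9)*70834 = (13163 + 9/4)*70834 = (52661/4)*70834 = 1865094637/2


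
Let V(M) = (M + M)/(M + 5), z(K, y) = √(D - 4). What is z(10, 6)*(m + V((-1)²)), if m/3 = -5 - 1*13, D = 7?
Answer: -161*√3/3 ≈ -92.953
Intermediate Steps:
z(K, y) = √3 (z(K, y) = √(7 - 4) = √3)
V(M) = 2*M/(5 + M) (V(M) = (2*M)/(5 + M) = 2*M/(5 + M))
m = -54 (m = 3*(-5 - 1*13) = 3*(-5 - 13) = 3*(-18) = -54)
z(10, 6)*(m + V((-1)²)) = √3*(-54 + 2*(-1)²/(5 + (-1)²)) = √3*(-54 + 2*1/(5 + 1)) = √3*(-54 + 2*1/6) = √3*(-54 + 2*1*(⅙)) = √3*(-54 + ⅓) = √3*(-161/3) = -161*√3/3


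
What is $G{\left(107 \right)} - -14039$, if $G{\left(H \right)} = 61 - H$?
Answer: $13993$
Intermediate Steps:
$G{\left(107 \right)} - -14039 = \left(61 - 107\right) - -14039 = \left(61 - 107\right) + 14039 = -46 + 14039 = 13993$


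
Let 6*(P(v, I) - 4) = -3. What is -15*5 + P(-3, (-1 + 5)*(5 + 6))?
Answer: -143/2 ≈ -71.500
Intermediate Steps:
P(v, I) = 7/2 (P(v, I) = 4 + (⅙)*(-3) = 4 - ½ = 7/2)
-15*5 + P(-3, (-1 + 5)*(5 + 6)) = -15*5 + 7/2 = -75 + 7/2 = -143/2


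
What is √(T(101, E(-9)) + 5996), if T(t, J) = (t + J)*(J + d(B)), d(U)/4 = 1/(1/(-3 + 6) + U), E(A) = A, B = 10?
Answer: 284*√62/31 ≈ 72.136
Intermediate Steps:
d(U) = 4/(⅓ + U) (d(U) = 4/(1/(-3 + 6) + U) = 4/(1/3 + U) = 4/(⅓ + U))
T(t, J) = (12/31 + J)*(J + t) (T(t, J) = (t + J)*(J + 12/(1 + 3*10)) = (J + t)*(J + 12/(1 + 30)) = (J + t)*(J + 12/31) = (J + t)*(12/31 + J) = (12/31 + J)*(J + t))
√(T(101, E(-9)) + 5996) = √(((-9)² + (12/31)*(-9) + (12/31)*101 - 9*101) + 5996) = √((81 - 108/31 + 1212/31 - 909) + 5996) = √(-24564/31 + 5996) = √(161312/31) = 284*√62/31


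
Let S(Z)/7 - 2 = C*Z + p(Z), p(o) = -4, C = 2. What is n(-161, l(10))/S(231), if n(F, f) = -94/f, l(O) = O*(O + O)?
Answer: -47/322000 ≈ -0.00014596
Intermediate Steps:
l(O) = 2*O**2 (l(O) = O*(2*O) = 2*O**2)
S(Z) = -14 + 14*Z (S(Z) = 14 + 7*(2*Z - 4) = 14 + 7*(-4 + 2*Z) = 14 + (-28 + 14*Z) = -14 + 14*Z)
n(-161, l(10))/S(231) = (-94/(2*10**2))/(-14 + 14*231) = (-94/(2*100))/(-14 + 3234) = -94/200/3220 = -94*1/200*(1/3220) = -47/100*1/3220 = -47/322000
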